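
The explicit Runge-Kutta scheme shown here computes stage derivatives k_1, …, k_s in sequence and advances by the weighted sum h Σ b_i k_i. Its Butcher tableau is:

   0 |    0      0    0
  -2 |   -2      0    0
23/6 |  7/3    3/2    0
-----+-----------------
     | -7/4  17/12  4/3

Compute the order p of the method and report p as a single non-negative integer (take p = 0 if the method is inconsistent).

1

b = (-7/4, 17/12, 4/3)
c = (0, -2, 23/6)
Ac = (0, 0, -3)
Σ b_i: (-7/4)·1 + 17/12·1 + 4/3·1 = 1 ✓
b·c: 17/12·(-2) + 4/3·23/6 = 41/18 ≠ 1/2 ⇒ order 1.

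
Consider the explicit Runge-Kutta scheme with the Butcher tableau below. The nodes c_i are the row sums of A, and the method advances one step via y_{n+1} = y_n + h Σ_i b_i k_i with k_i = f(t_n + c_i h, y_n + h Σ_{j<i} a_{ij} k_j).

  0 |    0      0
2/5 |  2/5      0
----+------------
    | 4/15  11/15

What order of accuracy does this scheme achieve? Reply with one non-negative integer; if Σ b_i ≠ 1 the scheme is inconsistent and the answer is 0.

1

b = (4/15, 11/15)
c = (0, 2/5)
Σ b_i: 4/15·1 + 11/15·1 = 1 ✓
b·c: 11/15·2/5 = 22/75 ≠ 1/2 ⇒ order 1.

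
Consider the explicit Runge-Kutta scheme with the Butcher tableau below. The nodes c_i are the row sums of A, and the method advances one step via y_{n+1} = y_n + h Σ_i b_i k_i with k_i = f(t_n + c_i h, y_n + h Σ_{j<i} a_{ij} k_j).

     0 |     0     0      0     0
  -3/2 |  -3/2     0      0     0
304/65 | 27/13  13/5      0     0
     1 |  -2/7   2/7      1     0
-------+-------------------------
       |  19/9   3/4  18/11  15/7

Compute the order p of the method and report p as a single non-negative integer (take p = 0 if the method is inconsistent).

b = (19/9, 3/4, 18/11, 15/7)
c = (0, -3/2, 304/65, 1)
Ac = (0, 0, -39/10, 1933/455)
Σ b_i: 19/9·1 + 3/4·1 + 18/11·1 + 15/7·1 = 18407/2772 ≠ 1 ⇒ order 0.

0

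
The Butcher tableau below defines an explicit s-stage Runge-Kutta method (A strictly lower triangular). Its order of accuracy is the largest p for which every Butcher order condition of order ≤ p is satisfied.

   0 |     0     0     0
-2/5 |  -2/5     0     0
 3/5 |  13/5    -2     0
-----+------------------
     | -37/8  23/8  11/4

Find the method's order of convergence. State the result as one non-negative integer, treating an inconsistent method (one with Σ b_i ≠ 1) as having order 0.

b = (-37/8, 23/8, 11/4)
c = (0, -2/5, 3/5)
Ac = (0, 0, 4/5)
Σ b_i: (-37/8)·1 + 23/8·1 + 11/4·1 = 1 ✓
b·c: 23/8·(-2/5) + 11/4·3/5 = 1/2 ✓
b·c²: 23/8·4/25 + 11/4·9/25 = 29/20 ≠ 1/3 ⇒ order 2.
b·Ac: 11/4·4/5 = 11/5 ≠ 1/6

2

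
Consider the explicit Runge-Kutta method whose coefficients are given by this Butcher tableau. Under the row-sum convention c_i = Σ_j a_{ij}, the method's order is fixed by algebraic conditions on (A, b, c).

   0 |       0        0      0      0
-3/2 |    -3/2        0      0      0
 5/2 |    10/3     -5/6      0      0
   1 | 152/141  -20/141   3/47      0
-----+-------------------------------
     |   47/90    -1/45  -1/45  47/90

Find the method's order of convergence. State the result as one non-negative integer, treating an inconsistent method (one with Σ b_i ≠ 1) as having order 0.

b = (47/90, -1/45, -1/45, 47/90)
c = (0, -3/2, 5/2, 1)
Ac = (0, 0, 5/4, 35/94)
Σ b_i: 47/90·1 + (-1/45)·1 + (-1/45)·1 + 47/90·1 = 1 ✓
b·c: (-1/45)·(-3/2) + (-1/45)·5/2 + 47/90·1 = 1/2 ✓
b·c²: (-1/45)·9/4 + (-1/45)·25/4 + 47/90·1 = 1/3 ✓
b·Ac: (-1/45)·5/4 + 47/90·35/94 = 1/6 ✓
b·c³: (-1/45)·(-27/8) + (-1/45)·125/8 + 47/90·1 = 1/4 ✓
b·(c∘Ac): (-1/45)·25/8 + 47/90·35/94 = 1/8 ✓
b·Ac²: (-1/45)·(-15/8) + 47/90·15/188 = 1/12 ✓
b·A²c: 47/90·15/188 = 1/24 ✓; 4 stages ⇒ order 4.

4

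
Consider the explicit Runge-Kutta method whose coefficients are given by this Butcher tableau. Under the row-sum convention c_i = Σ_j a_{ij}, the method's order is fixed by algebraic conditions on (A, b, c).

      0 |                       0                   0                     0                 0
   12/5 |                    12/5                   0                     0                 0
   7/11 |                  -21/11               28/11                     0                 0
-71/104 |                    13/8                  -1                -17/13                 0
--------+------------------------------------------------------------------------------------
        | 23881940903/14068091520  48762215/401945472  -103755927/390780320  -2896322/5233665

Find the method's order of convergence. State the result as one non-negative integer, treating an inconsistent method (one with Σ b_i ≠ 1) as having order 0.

b = (23881940903/14068091520, 48762215/401945472, -103755927/390780320, -2896322/5233665)
c = (0, 12/5, 7/11, -71/104)
Ac = (0, 0, 336/55, -2311/715)
Σ b_i: 23881940903/14068091520·1 + 48762215/401945472·1 + (-103755927/390780320)·1 + (-2896322/5233665)·1 = 1 ✓
b·c: 48762215/401945472·12/5 + (-103755927/390780320)·7/11 + (-2896322/5233665)·(-71/104) = 1/2 ✓
b·c²: 48762215/401945472·144/25 + (-103755927/390780320)·49/121 + (-2896322/5233665)·5041/10816 = 1/3 ✓
b·Ac: (-103755927/390780320)·336/55 + (-2896322/5233665)·(-2311/715) = 1/6 ✓
b·c³: 48762215/401945472·1728/125 + (-103755927/390780320)·343/1331 + (-2896322/5233665)·(-357911/1124864) = 1709713808513/957970041600 ≠ 1/4 ⇒ order 3.
b·(c∘Ac): (-103755927/390780320)·2352/605 + (-2896322/5233665)·164081/74360 = -235862461/104673300 ≠ 1/8
b·Ac²: (-103755927/390780320)·4032/275 + (-2896322/5233665)·(-247337/39325) = -118651292/287851575 ≠ 1/12
b·A²c: (-2896322/5233665)·(-5712/715) = 38563616/8722775 ≠ 1/24

3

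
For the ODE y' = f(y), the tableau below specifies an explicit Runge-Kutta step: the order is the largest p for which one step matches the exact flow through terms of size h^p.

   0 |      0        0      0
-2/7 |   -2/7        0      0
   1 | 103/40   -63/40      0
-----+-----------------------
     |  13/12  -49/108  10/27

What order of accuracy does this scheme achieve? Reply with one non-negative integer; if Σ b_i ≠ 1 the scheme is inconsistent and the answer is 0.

b = (13/12, -49/108, 10/27)
c = (0, -2/7, 1)
Ac = (0, 0, 9/20)
Σ b_i: 13/12·1 + (-49/108)·1 + 10/27·1 = 1 ✓
b·c: (-49/108)·(-2/7) + 10/27·1 = 1/2 ✓
b·c²: (-49/108)·4/49 + 10/27·1 = 1/3 ✓
b·Ac: 10/27·9/20 = 1/6 ✓; 3 stages ⇒ order 3.

3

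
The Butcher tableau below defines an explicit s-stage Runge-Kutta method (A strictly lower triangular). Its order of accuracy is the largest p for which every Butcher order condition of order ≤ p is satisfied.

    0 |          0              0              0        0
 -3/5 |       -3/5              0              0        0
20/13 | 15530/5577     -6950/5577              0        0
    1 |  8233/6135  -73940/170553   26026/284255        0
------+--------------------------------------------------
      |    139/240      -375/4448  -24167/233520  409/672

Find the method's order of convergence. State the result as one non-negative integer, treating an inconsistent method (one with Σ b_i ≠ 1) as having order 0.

b = (139/240, -375/4448, -24167/233520, 409/672)
c = (0, -3/5, 20/13, 1)
Ac = (0, 0, 1390/1859, 164/409)
Σ b_i: 139/240·1 + (-375/4448)·1 + (-24167/233520)·1 + 409/672·1 = 1 ✓
b·c: (-375/4448)·(-3/5) + (-24167/233520)·20/13 + 409/672·1 = 1/2 ✓
b·c²: (-375/4448)·9/25 + (-24167/233520)·400/169 + 409/672·1 = 1/3 ✓
b·Ac: (-24167/233520)·1390/1859 + 409/672·164/409 = 1/6 ✓
b·c³: (-375/4448)·(-27/125) + (-24167/233520)·8000/2197 + 409/672·1 = 1/4 ✓
b·(c∘Ac): (-24167/233520)·27800/24167 + 409/672·164/409 = 1/8 ✓
b·Ac²: (-24167/233520)·(-834/1859) + 409/672·124/2045 = 1/12 ✓
b·A²c: 409/672·28/409 = 1/24 ✓; 4 stages ⇒ order 4.

4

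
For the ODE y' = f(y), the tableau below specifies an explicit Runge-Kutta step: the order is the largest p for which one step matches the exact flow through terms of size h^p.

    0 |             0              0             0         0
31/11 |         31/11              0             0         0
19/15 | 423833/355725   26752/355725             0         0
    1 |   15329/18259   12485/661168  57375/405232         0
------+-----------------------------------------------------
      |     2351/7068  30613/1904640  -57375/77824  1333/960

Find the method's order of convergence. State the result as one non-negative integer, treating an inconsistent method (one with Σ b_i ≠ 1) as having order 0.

4

b = (2351/7068, 30613/1904640, -57375/77824, 1333/960)
c = (0, 31/11, 19/15, 1)
Ac = (0, 0, 2432/11475, 10/43)
Σ b_i: 2351/7068·1 + 30613/1904640·1 + (-57375/77824)·1 + 1333/960·1 = 1 ✓
b·c: 30613/1904640·31/11 + (-57375/77824)·19/15 + 1333/960·1 = 1/2 ✓
b·c²: 30613/1904640·961/121 + (-57375/77824)·361/225 + 1333/960·1 = 1/3 ✓
b·Ac: (-57375/77824)·2432/11475 + 1333/960·10/43 = 1/6 ✓
b·c³: 30613/1904640·29791/1331 + (-57375/77824)·6859/3375 + 1333/960·1 = 1/4 ✓
b·(c∘Ac): (-57375/77824)·46208/172125 + 1333/960·10/43 = 1/8 ✓
b·Ac²: (-57375/77824)·75392/126225 + 1333/960·5530/14663 = 1/12 ✓
b·A²c: 1333/960·40/1333 = 1/24 ✓; 4 stages ⇒ order 4.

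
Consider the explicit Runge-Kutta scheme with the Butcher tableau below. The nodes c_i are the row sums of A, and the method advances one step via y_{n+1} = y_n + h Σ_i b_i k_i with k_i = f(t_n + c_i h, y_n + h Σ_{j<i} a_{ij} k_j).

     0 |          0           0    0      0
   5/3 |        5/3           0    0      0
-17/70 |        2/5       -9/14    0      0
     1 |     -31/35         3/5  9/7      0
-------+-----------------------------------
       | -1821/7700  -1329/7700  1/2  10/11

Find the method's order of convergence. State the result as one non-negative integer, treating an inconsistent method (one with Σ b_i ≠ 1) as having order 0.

2

b = (-1821/7700, -1329/7700, 1/2, 10/11)
c = (0, 5/3, -17/70, 1)
Ac = (0, 0, -15/14, 337/490)
Σ b_i: (-1821/7700)·1 + (-1329/7700)·1 + 1/2·1 + 10/11·1 = 1 ✓
b·c: (-1329/7700)·5/3 + 1/2·(-17/70) + 10/11·1 = 1/2 ✓
b·c²: (-1329/7700)·25/9 + 1/2·289/4900 + 10/11·1 = 148487/323400 ≠ 1/3 ⇒ order 2.
b·Ac: 1/2·(-15/14) + 10/11·337/490 = 193/2156 ≠ 1/6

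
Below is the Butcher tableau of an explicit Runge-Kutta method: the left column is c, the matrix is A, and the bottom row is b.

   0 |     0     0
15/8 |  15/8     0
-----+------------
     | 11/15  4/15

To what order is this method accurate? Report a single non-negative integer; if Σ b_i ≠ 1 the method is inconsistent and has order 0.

2

b = (11/15, 4/15)
c = (0, 15/8)
Σ b_i: 11/15·1 + 4/15·1 = 1 ✓
b·c: 4/15·15/8 = 1/2 ✓; 2 stages ⇒ order 2.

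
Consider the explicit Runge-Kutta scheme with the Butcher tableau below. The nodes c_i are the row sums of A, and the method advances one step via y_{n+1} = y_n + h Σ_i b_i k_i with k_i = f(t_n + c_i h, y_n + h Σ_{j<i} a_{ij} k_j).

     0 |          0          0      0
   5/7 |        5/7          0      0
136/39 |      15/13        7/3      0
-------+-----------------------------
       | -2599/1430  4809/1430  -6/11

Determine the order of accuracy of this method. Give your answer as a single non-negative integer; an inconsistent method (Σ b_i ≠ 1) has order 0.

2

b = (-2599/1430, 4809/1430, -6/11)
c = (0, 5/7, 136/39)
Ac = (0, 0, 5/3)
Σ b_i: (-2599/1430)·1 + 4809/1430·1 + (-6/11)·1 = 1 ✓
b·c: 4809/1430·5/7 + (-6/11)·136/39 = 1/2 ✓
b·c²: 4809/1430·25/49 + (-6/11)·18496/1521 = -383923/78078 ≠ 1/3 ⇒ order 2.
b·Ac: (-6/11)·5/3 = -10/11 ≠ 1/6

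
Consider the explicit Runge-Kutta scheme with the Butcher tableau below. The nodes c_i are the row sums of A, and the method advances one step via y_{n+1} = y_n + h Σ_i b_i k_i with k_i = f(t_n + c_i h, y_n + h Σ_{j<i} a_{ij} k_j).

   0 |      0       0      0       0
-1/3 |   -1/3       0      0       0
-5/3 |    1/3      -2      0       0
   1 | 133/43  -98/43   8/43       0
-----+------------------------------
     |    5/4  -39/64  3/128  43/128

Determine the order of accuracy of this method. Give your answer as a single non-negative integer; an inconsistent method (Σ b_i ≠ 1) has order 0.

4

b = (5/4, -39/64, 3/128, 43/128)
c = (0, -1/3, -5/3, 1)
Ac = (0, 0, 2/3, 58/129)
Σ b_i: 5/4·1 + (-39/64)·1 + 3/128·1 + 43/128·1 = 1 ✓
b·c: (-39/64)·(-1/3) + 3/128·(-5/3) + 43/128·1 = 1/2 ✓
b·c²: (-39/64)·1/9 + 3/128·25/9 + 43/128·1 = 1/3 ✓
b·Ac: 3/128·2/3 + 43/128·58/129 = 1/6 ✓
b·c³: (-39/64)·(-1/27) + 3/128·(-125/27) + 43/128·1 = 1/4 ✓
b·(c∘Ac): 3/128·(-10/9) + 43/128·58/129 = 1/8 ✓
b·Ac²: 3/128·(-2/9) + 43/128·34/129 = 1/12 ✓
b·A²c: 43/128·16/129 = 1/24 ✓; 4 stages ⇒ order 4.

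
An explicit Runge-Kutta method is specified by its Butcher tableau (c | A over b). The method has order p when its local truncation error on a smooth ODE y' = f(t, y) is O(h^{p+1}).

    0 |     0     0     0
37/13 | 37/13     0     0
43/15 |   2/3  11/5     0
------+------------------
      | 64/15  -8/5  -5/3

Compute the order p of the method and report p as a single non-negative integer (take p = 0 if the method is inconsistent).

b = (64/15, -8/5, -5/3)
c = (0, 37/13, 43/15)
Ac = (0, 0, 407/65)
Σ b_i: 64/15·1 + (-8/5)·1 + (-5/3)·1 = 1 ✓
b·c: (-8/5)·37/13 + (-5/3)·43/15 = -5459/585 ≠ 1/2 ⇒ order 1.

1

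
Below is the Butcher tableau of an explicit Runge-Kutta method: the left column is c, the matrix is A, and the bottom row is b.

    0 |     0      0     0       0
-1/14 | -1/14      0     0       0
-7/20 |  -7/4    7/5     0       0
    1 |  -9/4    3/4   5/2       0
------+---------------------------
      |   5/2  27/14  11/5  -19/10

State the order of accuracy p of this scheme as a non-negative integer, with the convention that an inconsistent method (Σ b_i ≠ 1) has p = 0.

0

b = (5/2, 27/14, 11/5, -19/10)
c = (0, -1/14, -7/20, 1)
Ac = (0, 0, -1/10, -13/14)
Σ b_i: 5/2·1 + 27/14·1 + 11/5·1 + (-19/10)·1 = 331/70 ≠ 1 ⇒ order 0.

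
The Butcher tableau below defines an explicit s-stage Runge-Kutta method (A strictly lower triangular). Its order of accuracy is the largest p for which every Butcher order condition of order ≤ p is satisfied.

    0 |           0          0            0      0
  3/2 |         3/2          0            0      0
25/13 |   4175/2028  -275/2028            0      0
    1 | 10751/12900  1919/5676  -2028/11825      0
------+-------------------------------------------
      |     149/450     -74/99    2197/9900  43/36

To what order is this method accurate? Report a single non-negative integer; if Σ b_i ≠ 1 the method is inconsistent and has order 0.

b = (149/450, -74/99, 2197/9900, 43/36)
c = (0, 3/2, 25/13, 1)
Ac = (0, 0, -275/1352, 61/344)
Σ b_i: 149/450·1 + (-74/99)·1 + 2197/9900·1 + 43/36·1 = 1 ✓
b·c: (-74/99)·3/2 + 2197/9900·25/13 + 43/36·1 = 1/2 ✓
b·c²: (-74/99)·9/4 + 2197/9900·625/169 + 43/36·1 = 1/3 ✓
b·Ac: 2197/9900·(-275/1352) + 43/36·61/344 = 1/6 ✓
b·c³: (-74/99)·27/8 + 2197/9900·15625/2197 + 43/36·1 = 1/4 ✓
b·(c∘Ac): 2197/9900·(-6875/17576) + 43/36·61/344 = 1/8 ✓
b·Ac²: 2197/9900·(-825/2704) + 43/36·87/688 = 1/12 ✓
b·A²c: 43/36·3/86 = 1/24 ✓; 4 stages ⇒ order 4.

4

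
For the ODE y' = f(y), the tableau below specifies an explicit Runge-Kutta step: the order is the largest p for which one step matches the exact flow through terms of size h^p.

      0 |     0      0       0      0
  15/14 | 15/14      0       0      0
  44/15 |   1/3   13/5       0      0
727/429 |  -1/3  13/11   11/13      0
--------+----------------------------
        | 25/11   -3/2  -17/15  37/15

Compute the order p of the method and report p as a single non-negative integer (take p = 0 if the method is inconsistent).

b = (25/11, -3/2, -17/15, 37/15)
c = (0, 15/14, 44/15, 727/429)
Ac = (0, 0, 39/14, 112561/30030)
Σ b_i: 25/11·1 + (-3/2)·1 + (-17/15)·1 + 37/15·1 = 139/66 ≠ 1 ⇒ order 0.

0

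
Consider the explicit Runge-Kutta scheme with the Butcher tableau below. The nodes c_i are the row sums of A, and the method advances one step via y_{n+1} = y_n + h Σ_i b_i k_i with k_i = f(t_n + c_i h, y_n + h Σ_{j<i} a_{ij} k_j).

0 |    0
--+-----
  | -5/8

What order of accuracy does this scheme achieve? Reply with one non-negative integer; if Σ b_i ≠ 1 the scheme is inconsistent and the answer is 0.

0

b = (-5/8)
c = (0)
Σ b_i: (-5/8)·1 = -5/8 ≠ 1 ⇒ order 0.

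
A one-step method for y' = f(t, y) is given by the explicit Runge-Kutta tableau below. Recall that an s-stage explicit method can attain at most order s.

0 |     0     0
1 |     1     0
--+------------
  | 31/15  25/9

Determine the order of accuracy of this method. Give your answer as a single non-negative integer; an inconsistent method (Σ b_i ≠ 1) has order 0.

b = (31/15, 25/9)
c = (0, 1)
Σ b_i: 31/15·1 + 25/9·1 = 218/45 ≠ 1 ⇒ order 0.

0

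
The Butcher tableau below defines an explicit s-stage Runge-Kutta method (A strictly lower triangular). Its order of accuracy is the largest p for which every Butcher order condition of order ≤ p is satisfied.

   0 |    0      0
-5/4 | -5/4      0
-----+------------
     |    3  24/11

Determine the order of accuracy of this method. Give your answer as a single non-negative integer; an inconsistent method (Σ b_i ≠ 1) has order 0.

0

b = (3, 24/11)
c = (0, -5/4)
Σ b_i: 3·1 + 24/11·1 = 57/11 ≠ 1 ⇒ order 0.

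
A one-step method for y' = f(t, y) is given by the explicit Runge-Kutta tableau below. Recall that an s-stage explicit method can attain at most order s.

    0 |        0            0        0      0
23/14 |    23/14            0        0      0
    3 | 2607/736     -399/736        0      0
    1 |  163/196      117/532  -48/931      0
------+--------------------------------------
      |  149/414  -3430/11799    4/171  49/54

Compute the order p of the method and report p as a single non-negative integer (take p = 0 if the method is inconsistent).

4

b = (149/414, -3430/11799, 4/171, 49/54)
c = (0, 23/14, 3, 1)
Ac = (0, 0, -57/64, 81/392)
Σ b_i: 149/414·1 + (-3430/11799)·1 + 4/171·1 + 49/54·1 = 1 ✓
b·c: (-3430/11799)·23/14 + 4/171·3 + 49/54·1 = 1/2 ✓
b·c²: (-3430/11799)·529/196 + 4/171·9 + 49/54·1 = 1/3 ✓
b·Ac: 4/171·(-57/64) + 49/54·81/392 = 1/6 ✓
b·c³: (-3430/11799)·12167/2744 + 4/171·27 + 49/54·1 = 1/4 ✓
b·(c∘Ac): 4/171·(-171/64) + 49/54·81/392 = 1/8 ✓
b·Ac²: 4/171·(-1311/896) + 49/54·711/5488 = 1/12 ✓
b·A²c: 49/54·9/196 = 1/24 ✓; 4 stages ⇒ order 4.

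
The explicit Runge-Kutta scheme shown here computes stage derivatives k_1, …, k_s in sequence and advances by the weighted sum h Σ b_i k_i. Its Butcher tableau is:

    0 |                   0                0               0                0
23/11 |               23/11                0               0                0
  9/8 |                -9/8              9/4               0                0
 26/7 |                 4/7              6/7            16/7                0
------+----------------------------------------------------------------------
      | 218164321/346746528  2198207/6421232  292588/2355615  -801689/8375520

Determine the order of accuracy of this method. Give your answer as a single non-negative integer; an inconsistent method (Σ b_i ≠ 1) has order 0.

b = (218164321/346746528, 2198207/6421232, 292588/2355615, -801689/8375520)
c = (0, 23/11, 9/8, 26/7)
Ac = (0, 0, 207/44, 48/11)
Σ b_i: 218164321/346746528·1 + 2198207/6421232·1 + 292588/2355615·1 + (-801689/8375520)·1 = 1 ✓
b·c: 2198207/6421232·23/11 + 292588/2355615·9/8 + (-801689/8375520)·26/7 = 1/2 ✓
b·c²: 2198207/6421232·529/121 + 292588/2355615·81/64 + (-801689/8375520)·676/49 = 1/3 ✓
b·Ac: 292588/2355615·207/44 + (-801689/8375520)·48/11 = 1/6 ✓
b·c³: 2198207/6421232·12167/1331 + 292588/2355615·729/512 + (-801689/8375520)·17576/343 = -824755045/515932032 ≠ 1/4 ⇒ order 3.
b·(c∘Ac): 292588/2355615·1863/352 + (-801689/8375520)·1248/77 = -1372733/1535512 ≠ 1/8
b·Ac²: 292588/2355615·4761/484 + (-801689/8375520)·22497/3388 = 43207559/73704576 ≠ 1/12
b·A²c: (-801689/8375520)·828/77 = -7902363/7677560 ≠ 1/24

3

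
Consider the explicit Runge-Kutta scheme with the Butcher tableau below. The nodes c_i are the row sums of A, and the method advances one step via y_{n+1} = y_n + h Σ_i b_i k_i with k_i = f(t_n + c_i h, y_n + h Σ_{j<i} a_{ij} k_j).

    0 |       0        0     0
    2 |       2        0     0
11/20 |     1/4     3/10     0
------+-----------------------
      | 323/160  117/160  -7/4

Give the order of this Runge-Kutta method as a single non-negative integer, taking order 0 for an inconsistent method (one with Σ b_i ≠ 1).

2

b = (323/160, 117/160, -7/4)
c = (0, 2, 11/20)
Ac = (0, 0, 3/5)
Σ b_i: 323/160·1 + 117/160·1 + (-7/4)·1 = 1 ✓
b·c: 117/160·2 + (-7/4)·11/20 = 1/2 ✓
b·c²: 117/160·4 + (-7/4)·121/400 = 3833/1600 ≠ 1/3 ⇒ order 2.
b·Ac: (-7/4)·3/5 = -21/20 ≠ 1/6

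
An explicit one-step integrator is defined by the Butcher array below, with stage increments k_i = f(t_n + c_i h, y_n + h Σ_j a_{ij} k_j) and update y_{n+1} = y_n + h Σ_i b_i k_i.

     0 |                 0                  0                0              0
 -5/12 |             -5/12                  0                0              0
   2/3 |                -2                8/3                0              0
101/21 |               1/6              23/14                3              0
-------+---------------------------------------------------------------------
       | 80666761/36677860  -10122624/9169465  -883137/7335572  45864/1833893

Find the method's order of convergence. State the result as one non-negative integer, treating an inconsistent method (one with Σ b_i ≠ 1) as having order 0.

b = (80666761/36677860, -10122624/9169465, -883137/7335572, 45864/1833893)
c = (0, -5/12, 2/3, 101/21)
Ac = (0, 0, -10/9, 221/168)
Σ b_i: 80666761/36677860·1 + (-10122624/9169465)·1 + (-883137/7335572)·1 + 45864/1833893·1 = 1 ✓
b·c: (-10122624/9169465)·(-5/12) + (-883137/7335572)·2/3 + 45864/1833893·101/21 = 1/2 ✓
b·c²: (-10122624/9169465)·25/144 + (-883137/7335572)·4/9 + 45864/1833893·10201/441 = 1/3 ✓
b·Ac: (-883137/7335572)·(-10/9) + 45864/1833893·221/168 = 1/6 ✓
b·c³: (-10122624/9169465)·(-125/1728) + (-883137/7335572)·8/27 + 45864/1833893·1030301/9261 = 326558956/115535259 ≠ 1/4 ⇒ order 3.
b·(c∘Ac): (-883137/7335572)·(-20/27) + 45864/1833893·22321/3528 = 4083452/16505037 ≠ 1/8
b·Ac²: (-883137/7335572)·25/54 + 45864/1833893·3263/2016 = -2014681/132040296 ≠ 1/12
b·A²c: 45864/1833893·(-10/3) = -152880/1833893 ≠ 1/24

3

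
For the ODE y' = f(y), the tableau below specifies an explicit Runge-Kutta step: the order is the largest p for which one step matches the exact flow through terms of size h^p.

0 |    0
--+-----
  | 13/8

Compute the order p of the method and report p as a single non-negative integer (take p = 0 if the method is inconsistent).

b = (13/8)
c = (0)
Σ b_i: 13/8·1 = 13/8 ≠ 1 ⇒ order 0.

0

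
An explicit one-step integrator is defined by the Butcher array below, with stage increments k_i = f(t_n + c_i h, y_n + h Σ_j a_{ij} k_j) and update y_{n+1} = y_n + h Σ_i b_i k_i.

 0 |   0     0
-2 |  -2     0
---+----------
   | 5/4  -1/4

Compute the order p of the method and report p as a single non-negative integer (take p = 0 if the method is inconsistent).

b = (5/4, -1/4)
c = (0, -2)
Σ b_i: 5/4·1 + (-1/4)·1 = 1 ✓
b·c: (-1/4)·(-2) = 1/2 ✓; 2 stages ⇒ order 2.

2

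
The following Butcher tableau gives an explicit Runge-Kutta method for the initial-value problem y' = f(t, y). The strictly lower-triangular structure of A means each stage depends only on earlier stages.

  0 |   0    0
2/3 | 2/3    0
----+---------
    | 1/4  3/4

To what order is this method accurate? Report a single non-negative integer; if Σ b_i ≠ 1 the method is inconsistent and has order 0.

b = (1/4, 3/4)
c = (0, 2/3)
Σ b_i: 1/4·1 + 3/4·1 = 1 ✓
b·c: 3/4·2/3 = 1/2 ✓; 2 stages ⇒ order 2.

2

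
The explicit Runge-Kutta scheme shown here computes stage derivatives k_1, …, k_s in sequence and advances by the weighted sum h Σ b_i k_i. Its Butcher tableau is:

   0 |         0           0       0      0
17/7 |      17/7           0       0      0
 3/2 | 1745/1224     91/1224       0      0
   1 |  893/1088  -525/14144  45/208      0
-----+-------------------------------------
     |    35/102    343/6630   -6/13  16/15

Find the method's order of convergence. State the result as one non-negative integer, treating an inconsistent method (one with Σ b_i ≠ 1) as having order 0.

4

b = (35/102, 343/6630, -6/13, 16/15)
c = (0, 17/7, 3/2, 1)
Ac = (0, 0, 13/72, 15/64)
Σ b_i: 35/102·1 + 343/6630·1 + (-6/13)·1 + 16/15·1 = 1 ✓
b·c: 343/6630·17/7 + (-6/13)·3/2 + 16/15·1 = 1/2 ✓
b·c²: 343/6630·289/49 + (-6/13)·9/4 + 16/15·1 = 1/3 ✓
b·Ac: (-6/13)·13/72 + 16/15·15/64 = 1/6 ✓
b·c³: 343/6630·4913/343 + (-6/13)·27/8 + 16/15·1 = 1/4 ✓
b·(c∘Ac): (-6/13)·13/48 + 16/15·15/64 = 1/8 ✓
b·Ac²: (-6/13)·221/504 + 16/15·15/56 = 1/12 ✓
b·A²c: 16/15·5/128 = 1/24 ✓; 4 stages ⇒ order 4.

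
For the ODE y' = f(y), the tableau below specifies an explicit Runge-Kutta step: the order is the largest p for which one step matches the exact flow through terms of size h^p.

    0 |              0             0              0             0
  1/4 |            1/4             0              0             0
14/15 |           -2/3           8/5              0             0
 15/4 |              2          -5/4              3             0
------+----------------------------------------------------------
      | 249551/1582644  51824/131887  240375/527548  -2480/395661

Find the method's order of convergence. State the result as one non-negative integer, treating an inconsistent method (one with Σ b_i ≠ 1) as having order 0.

3

b = (249551/1582644, 51824/131887, 240375/527548, -2480/395661)
c = (0, 1/4, 14/15, 15/4)
Ac = (0, 0, 2/5, 199/80)
Σ b_i: 249551/1582644·1 + 51824/131887·1 + 240375/527548·1 + (-2480/395661)·1 = 1 ✓
b·c: 51824/131887·1/4 + 240375/527548·14/15 + (-2480/395661)·15/4 = 1/2 ✓
b·c²: 51824/131887·1/16 + 240375/527548·196/225 + (-2480/395661)·225/16 = 1/3 ✓
b·Ac: 240375/527548·2/5 + (-2480/395661)·199/80 = 1/6 ✓
b·c³: 51824/131887·1/64 + 240375/527548·2744/3375 + (-2480/395661)·3375/64 = 7810/169569 ≠ 1/4 ⇒ order 3.
b·(c∘Ac): 240375/527548·28/75 + (-2480/395661)·597/64 = 58895/527548 ≠ 1/8
b·Ac²: 240375/527548·1/10 + (-2480/395661)·12169/4800 = 201271/6782760 ≠ 1/12
b·A²c: (-2480/395661)·6/5 = -992/131887 ≠ 1/24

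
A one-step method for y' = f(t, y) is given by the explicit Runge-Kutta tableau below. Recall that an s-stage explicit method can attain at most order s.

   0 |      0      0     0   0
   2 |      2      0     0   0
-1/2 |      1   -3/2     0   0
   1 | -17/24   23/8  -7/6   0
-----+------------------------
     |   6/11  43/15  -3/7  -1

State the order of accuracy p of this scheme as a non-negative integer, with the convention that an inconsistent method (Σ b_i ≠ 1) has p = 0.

0

b = (6/11, 43/15, -3/7, -1)
c = (0, 2, -1/2, 1)
Ac = (0, 0, -3, 19/3)
Σ b_i: 6/11·1 + 43/15·1 + (-3/7)·1 + (-1)·1 = 2291/1155 ≠ 1 ⇒ order 0.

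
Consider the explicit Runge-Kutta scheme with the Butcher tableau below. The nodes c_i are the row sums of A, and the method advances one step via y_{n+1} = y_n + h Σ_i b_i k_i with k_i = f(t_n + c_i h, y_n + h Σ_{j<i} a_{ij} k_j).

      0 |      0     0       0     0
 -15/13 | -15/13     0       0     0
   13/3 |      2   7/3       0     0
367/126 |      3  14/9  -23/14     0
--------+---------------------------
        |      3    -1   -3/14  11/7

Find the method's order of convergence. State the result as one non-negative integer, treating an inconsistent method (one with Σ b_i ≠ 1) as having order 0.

b = (3, -1, -3/14, 11/7)
c = (0, -15/13, 13/3, 367/126)
Ac = (0, 0, -35/13, -4867/546)
Σ b_i: 3·1 + (-1)·1 + (-3/14)·1 + 11/7·1 = 47/14 ≠ 1 ⇒ order 0.

0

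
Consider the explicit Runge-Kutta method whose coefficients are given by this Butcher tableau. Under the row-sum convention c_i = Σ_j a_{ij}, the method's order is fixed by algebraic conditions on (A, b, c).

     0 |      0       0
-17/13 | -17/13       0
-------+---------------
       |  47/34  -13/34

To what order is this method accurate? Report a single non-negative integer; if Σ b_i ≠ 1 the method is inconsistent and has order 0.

b = (47/34, -13/34)
c = (0, -17/13)
Σ b_i: 47/34·1 + (-13/34)·1 = 1 ✓
b·c: (-13/34)·(-17/13) = 1/2 ✓; 2 stages ⇒ order 2.

2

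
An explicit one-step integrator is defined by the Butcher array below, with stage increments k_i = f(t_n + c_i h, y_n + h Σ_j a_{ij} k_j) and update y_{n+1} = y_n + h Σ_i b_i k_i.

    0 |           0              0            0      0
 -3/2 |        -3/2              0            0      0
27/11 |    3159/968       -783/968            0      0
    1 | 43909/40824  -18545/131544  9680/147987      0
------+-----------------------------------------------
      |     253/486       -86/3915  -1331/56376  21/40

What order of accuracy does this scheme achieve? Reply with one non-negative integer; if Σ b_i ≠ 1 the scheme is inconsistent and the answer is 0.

4

b = (253/486, -86/3915, -1331/56376, 21/40)
c = (0, -3/2, 27/11, 1)
Ac = (0, 0, 2349/1936, 125/336)
Σ b_i: 253/486·1 + (-86/3915)·1 + (-1331/56376)·1 + 21/40·1 = 1 ✓
b·c: (-86/3915)·(-3/2) + (-1331/56376)·27/11 + 21/40·1 = 1/2 ✓
b·c²: (-86/3915)·9/4 + (-1331/56376)·729/121 + 21/40·1 = 1/3 ✓
b·Ac: (-1331/56376)·2349/1936 + 21/40·125/336 = 1/6 ✓
b·c³: (-86/3915)·(-27/8) + (-1331/56376)·19683/1331 + 21/40·1 = 1/4 ✓
b·(c∘Ac): (-1331/56376)·63423/21296 + 21/40·125/336 = 1/8 ✓
b·Ac²: (-1331/56376)·(-7047/3872) + 21/40·155/2016 = 1/12 ✓
b·A²c: 21/40·5/63 = 1/24 ✓; 4 stages ⇒ order 4.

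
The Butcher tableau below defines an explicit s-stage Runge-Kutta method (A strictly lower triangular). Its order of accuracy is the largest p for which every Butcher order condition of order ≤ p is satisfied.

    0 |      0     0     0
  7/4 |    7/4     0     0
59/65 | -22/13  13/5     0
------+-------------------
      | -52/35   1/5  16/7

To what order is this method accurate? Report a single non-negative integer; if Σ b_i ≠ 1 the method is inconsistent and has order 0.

b = (-52/35, 1/5, 16/7)
c = (0, 7/4, 59/65)
Ac = (0, 0, 91/20)
Σ b_i: (-52/35)·1 + 1/5·1 + 16/7·1 = 1 ✓
b·c: 1/5·7/4 + 16/7·59/65 = 4413/1820 ≠ 1/2 ⇒ order 1.

1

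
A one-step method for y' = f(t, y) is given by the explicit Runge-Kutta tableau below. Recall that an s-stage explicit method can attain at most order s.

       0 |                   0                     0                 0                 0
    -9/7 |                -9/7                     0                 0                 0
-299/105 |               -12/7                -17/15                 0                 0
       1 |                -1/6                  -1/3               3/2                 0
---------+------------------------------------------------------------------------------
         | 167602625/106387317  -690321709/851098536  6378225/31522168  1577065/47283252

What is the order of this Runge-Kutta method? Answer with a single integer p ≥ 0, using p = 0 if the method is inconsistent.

3

b = (167602625/106387317, -690321709/851098536, 6378225/31522168, 1577065/47283252)
c = (0, -9/7, -299/105, 1)
Ac = (0, 0, 51/35, -269/70)
Σ b_i: 167602625/106387317·1 + (-690321709/851098536)·1 + 6378225/31522168·1 + 1577065/47283252·1 = 1 ✓
b·c: (-690321709/851098536)·(-9/7) + 6378225/31522168·(-299/105) + 1577065/47283252·1 = 1/2 ✓
b·c²: (-690321709/851098536)·81/49 + 6378225/31522168·89401/11025 + 1577065/47283252·1 = 1/3 ✓
b·Ac: 6378225/31522168·51/35 + 1577065/47283252·(-269/70) = 1/6 ✓
b·c³: (-690321709/851098536)·(-729/343) + 6378225/31522168·(-26730899/1157625) + 1577065/47283252·1 = -50653820299/17376595110 ≠ 1/4 ⇒ order 3.
b·(c∘Ac): 6378225/31522168·(-5083/1225) + 1577065/47283252·(-269/70) = -80078300/82745691 ≠ 1/8
b·Ac²: 6378225/31522168·(-459/245) + 1577065/47283252·12193/1050 = 10220848/1241185365 ≠ 1/12
b·A²c: 1577065/47283252·153/70 = 2298009/31522168 ≠ 1/24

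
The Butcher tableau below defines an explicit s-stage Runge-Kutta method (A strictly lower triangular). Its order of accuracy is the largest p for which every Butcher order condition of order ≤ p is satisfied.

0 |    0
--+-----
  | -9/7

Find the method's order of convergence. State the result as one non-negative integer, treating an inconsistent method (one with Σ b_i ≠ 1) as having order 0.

0

b = (-9/7)
c = (0)
Σ b_i: (-9/7)·1 = -9/7 ≠ 1 ⇒ order 0.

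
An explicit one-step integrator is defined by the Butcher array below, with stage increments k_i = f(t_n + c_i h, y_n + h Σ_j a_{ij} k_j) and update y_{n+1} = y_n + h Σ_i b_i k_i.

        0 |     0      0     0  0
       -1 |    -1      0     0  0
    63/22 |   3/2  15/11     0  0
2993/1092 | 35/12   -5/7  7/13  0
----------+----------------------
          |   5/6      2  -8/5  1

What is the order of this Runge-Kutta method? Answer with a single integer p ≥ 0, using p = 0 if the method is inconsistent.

0

b = (5/6, 2, -8/5, 1)
c = (0, -1, 63/22, 2993/1092)
Ac = (0, 0, -15/11, 4517/2002)
Σ b_i: 5/6·1 + 2·1 + (-8/5)·1 + 1·1 = 67/30 ≠ 1 ⇒ order 0.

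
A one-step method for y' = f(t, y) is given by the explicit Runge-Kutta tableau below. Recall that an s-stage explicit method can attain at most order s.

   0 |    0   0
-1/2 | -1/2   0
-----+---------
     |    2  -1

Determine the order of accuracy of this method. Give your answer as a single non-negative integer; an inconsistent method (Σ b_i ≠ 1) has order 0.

b = (2, -1)
c = (0, -1/2)
Σ b_i: 2·1 + (-1)·1 = 1 ✓
b·c: (-1)·(-1/2) = 1/2 ✓; 2 stages ⇒ order 2.

2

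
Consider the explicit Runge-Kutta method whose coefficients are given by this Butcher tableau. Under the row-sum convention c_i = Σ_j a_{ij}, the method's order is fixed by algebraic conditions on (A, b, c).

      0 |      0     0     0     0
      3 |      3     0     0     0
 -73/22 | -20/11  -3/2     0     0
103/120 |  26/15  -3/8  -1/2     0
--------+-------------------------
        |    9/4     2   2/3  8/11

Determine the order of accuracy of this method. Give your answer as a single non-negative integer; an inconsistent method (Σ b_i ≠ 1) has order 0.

b = (9/4, 2, 2/3, 8/11)
c = (0, 3, -73/22, 103/120)
Ac = (0, 0, -9/2, 47/88)
Σ b_i: 9/4·1 + 2·1 + 2/3·1 + 8/11·1 = 745/132 ≠ 1 ⇒ order 0.

0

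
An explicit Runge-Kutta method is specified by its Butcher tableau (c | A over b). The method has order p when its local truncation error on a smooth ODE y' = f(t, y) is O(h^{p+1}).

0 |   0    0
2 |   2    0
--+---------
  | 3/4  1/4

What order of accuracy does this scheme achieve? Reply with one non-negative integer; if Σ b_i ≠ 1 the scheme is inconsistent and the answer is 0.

b = (3/4, 1/4)
c = (0, 2)
Σ b_i: 3/4·1 + 1/4·1 = 1 ✓
b·c: 1/4·2 = 1/2 ✓; 2 stages ⇒ order 2.

2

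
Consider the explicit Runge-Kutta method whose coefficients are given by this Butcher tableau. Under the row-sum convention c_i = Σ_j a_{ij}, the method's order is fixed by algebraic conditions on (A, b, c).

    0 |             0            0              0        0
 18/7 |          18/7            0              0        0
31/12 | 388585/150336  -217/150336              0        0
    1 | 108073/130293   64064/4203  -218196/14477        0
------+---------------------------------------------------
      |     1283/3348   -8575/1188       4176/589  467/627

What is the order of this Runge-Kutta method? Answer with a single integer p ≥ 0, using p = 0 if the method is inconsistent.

b = (1283/3348, -8575/1188, 4176/589, 467/627)
c = (0, 18/7, 31/12, 1)
Ac = (0, 0, -31/8352, 121/467)
Σ b_i: 1283/3348·1 + (-8575/1188)·1 + 4176/589·1 + 467/627·1 = 1 ✓
b·c: (-8575/1188)·18/7 + 4176/589·31/12 + 467/627·1 = 1/2 ✓
b·c²: (-8575/1188)·324/49 + 4176/589·961/144 + 467/627·1 = 1/3 ✓
b·Ac: 4176/589·(-31/8352) + 467/627·121/467 = 1/6 ✓
b·c³: (-8575/1188)·5832/343 + 4176/589·29791/1728 + 467/627·1 = 1/4 ✓
b·(c∘Ac): 4176/589·(-961/100224) + 467/627·121/467 = 1/8 ✓
b·Ac²: 4176/589·(-31/3248) + 467/627·2651/13076 = 1/12 ✓
b·A²c: 467/627·209/3736 = 1/24 ✓; 4 stages ⇒ order 4.

4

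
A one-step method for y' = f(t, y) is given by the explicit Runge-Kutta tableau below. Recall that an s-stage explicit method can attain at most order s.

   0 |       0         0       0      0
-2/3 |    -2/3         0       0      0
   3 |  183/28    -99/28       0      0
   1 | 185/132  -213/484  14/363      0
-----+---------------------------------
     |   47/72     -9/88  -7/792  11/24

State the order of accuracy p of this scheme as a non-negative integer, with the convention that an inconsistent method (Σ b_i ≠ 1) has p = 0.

b = (47/72, -9/88, -7/792, 11/24)
c = (0, -2/3, 3, 1)
Ac = (0, 0, 33/14, 9/22)
Σ b_i: 47/72·1 + (-9/88)·1 + (-7/792)·1 + 11/24·1 = 1 ✓
b·c: (-9/88)·(-2/3) + (-7/792)·3 + 11/24·1 = 1/2 ✓
b·c²: (-9/88)·4/9 + (-7/792)·9 + 11/24·1 = 1/3 ✓
b·Ac: (-7/792)·33/14 + 11/24·9/22 = 1/6 ✓
b·c³: (-9/88)·(-8/27) + (-7/792)·27 + 11/24·1 = 1/4 ✓
b·(c∘Ac): (-7/792)·99/14 + 11/24·9/22 = 1/8 ✓
b·Ac²: (-7/792)·(-11/7) + 11/24·5/33 = 1/12 ✓
b·A²c: 11/24·1/11 = 1/24 ✓; 4 stages ⇒ order 4.

4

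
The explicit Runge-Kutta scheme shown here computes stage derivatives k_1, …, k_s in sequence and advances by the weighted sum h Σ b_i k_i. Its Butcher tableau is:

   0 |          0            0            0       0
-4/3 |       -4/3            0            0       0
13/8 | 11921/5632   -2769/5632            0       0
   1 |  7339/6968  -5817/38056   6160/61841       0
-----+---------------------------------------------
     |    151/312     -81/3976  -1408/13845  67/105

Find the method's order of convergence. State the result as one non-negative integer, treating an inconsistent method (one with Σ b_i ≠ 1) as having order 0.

4

b = (151/312, -81/3976, -1408/13845, 67/105)
c = (0, -4/3, 13/8, 1)
Ac = (0, 0, 923/1408, 49/134)
Σ b_i: 151/312·1 + (-81/3976)·1 + (-1408/13845)·1 + 67/105·1 = 1 ✓
b·c: (-81/3976)·(-4/3) + (-1408/13845)·13/8 + 67/105·1 = 1/2 ✓
b·c²: (-81/3976)·16/9 + (-1408/13845)·169/64 + 67/105·1 = 1/3 ✓
b·Ac: (-1408/13845)·923/1408 + 67/105·49/134 = 1/6 ✓
b·c³: (-81/3976)·(-64/27) + (-1408/13845)·2197/512 + 67/105·1 = 1/4 ✓
b·(c∘Ac): (-1408/13845)·11999/11264 + 67/105·49/134 = 1/8 ✓
b·Ac²: (-1408/13845)·(-923/1056) + 67/105·(-7/804) = 1/12 ✓
b·A²c: 67/105·35/536 = 1/24 ✓; 4 stages ⇒ order 4.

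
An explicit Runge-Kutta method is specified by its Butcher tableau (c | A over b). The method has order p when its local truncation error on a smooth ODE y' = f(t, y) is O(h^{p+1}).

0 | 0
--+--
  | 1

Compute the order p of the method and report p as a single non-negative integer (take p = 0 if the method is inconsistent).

b = (1)
c = (0)
Σ b_i: 1·1 = 1 ✓; 1 stage ⇒ order 1.

1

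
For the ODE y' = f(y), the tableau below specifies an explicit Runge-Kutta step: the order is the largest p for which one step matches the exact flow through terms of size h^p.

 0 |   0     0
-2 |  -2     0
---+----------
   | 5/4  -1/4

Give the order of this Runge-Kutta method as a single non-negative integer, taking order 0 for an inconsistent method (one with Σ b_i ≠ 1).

2

b = (5/4, -1/4)
c = (0, -2)
Σ b_i: 5/4·1 + (-1/4)·1 = 1 ✓
b·c: (-1/4)·(-2) = 1/2 ✓; 2 stages ⇒ order 2.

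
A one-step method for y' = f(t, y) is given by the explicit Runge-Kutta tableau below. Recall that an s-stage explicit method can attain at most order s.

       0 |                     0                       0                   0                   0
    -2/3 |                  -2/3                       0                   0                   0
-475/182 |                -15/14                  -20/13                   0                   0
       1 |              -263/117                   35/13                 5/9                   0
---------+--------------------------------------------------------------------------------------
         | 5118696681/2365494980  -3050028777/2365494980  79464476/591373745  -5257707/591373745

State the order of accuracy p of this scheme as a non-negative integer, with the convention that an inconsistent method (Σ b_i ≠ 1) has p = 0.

3

b = (5118696681/2365494980, -3050028777/2365494980, 79464476/591373745, -5257707/591373745)
c = (0, -2/3, -475/182, 1)
Ac = (0, 0, 40/39, -5315/1638)
Σ b_i: 5118696681/2365494980·1 + (-3050028777/2365494980)·1 + 79464476/591373745·1 + (-5257707/591373745)·1 = 1 ✓
b·c: (-3050028777/2365494980)·(-2/3) + 79464476/591373745·(-475/182) + (-5257707/591373745)·1 = 1/2 ✓
b·c²: (-3050028777/2365494980)·4/9 + 79464476/591373745·225625/33124 + (-5257707/591373745)·1 = 1/3 ✓
b·Ac: 79464476/591373745·40/39 + (-5257707/591373745)·(-5315/1638) = 1/6 ✓
b·c³: (-3050028777/2365494980)·(-8/27) + 79464476/591373745·(-107171875/6028568) + (-5257707/591373745)·1 = -390497983783/193734038862 ≠ 1/4 ⇒ order 3.
b·(c∘Ac): 79464476/591373745·(-9500/3549) + (-5257707/591373745)·(-5315/1638) = -234781283/709648494 ≠ 1/8
b·Ac²: 79464476/591373745·(-80/117) + (-5257707/591373745)·1484845/298116 = -52758063161/387468077724 ≠ 1/12
b·A²c: (-5257707/591373745)·200/351 = -5392520/1064472741 ≠ 1/24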